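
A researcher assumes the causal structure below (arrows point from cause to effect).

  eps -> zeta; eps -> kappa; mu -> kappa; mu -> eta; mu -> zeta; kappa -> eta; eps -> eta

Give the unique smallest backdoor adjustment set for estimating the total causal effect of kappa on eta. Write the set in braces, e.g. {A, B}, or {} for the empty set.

{eps, mu}

Variables eligible for adjustment (non-descendants of kappa, excluding kappa and eta): {eps, mu, zeta}.
Backdoor paths from kappa to eta:
  P1: kappa <- mu -> eta
  P2: kappa <- mu -> zeta <- eps -> eta
  P3: kappa <- eps -> eta
  P4: kappa <- eps -> zeta <- mu -> eta
The empty set is not sufficient: P1 (kappa <- mu -> eta) has no collider blocking it and no conditioned non-collider, so it is open.
Try {eps, mu}:
  P1: blocked at fork node mu ∈ conditioning set.
  P2: blocked at fork node mu ∈ conditioning set.
  P3: blocked at fork node eps ∈ conditioning set.
  P4: blocked at fork node eps ∈ conditioning set.
{eps, mu} contains no descendant of kappa and blocks every backdoor path.
Every element of {eps, mu} is needed (dropping eps leaves P3 open; dropping mu leaves P1 open), so no proper subset is valid.
Among all size-2 subsets of the eligible variables, only {eps, mu} blocks every backdoor path, so it is the unique smallest valid adjustment set.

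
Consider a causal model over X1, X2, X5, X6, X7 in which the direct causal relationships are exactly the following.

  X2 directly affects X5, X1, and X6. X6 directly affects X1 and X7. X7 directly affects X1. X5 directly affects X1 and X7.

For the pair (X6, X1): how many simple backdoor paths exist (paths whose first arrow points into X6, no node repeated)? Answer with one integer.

3

A backdoor path from X6 to X1 is any simple undirected path whose first edge points into X6 (i.e. leaves X6 via a parent).
Parents of X6: {X2}.
Enumerating:
  P1: X6 <- X2 -> X5 -> X7 -> X1
  P2: X6 <- X2 -> X5 -> X1
  P3: X6 <- X2 -> X1
That exhausts the simple backdoor paths. Count: 3.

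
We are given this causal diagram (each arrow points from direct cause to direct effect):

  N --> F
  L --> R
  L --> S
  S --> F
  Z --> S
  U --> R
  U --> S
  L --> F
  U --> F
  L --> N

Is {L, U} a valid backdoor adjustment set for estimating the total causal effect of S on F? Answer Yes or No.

Backdoor paths from S to F (paths whose first edge points into S):
  P1: S <- L -> N -> F
  P2: S <- L -> F
  P3: S <- L -> R <- U -> F
  P4: S <- U -> F
  P5: S <- U -> R <- L -> N -> F
  P6: S <- U -> R <- L -> F
Condition 1 (no descendant of S in the set): holds — descendants of S are {F}; none are in {L, U}.
Condition 2 (every backdoor path blocked by {L, U}):
  P1: blocked at fork node L ∈ conditioning set.
  P2: blocked at fork node L ∈ conditioning set.
  P3: blocked at fork node L ∈ conditioning set.
  P4: blocked at fork node U ∈ conditioning set.
  P5: blocked at fork node U ∈ conditioning set.
  P6: blocked at fork node U ∈ conditioning set.
{L, U} satisfies the backdoor criterion.

Yes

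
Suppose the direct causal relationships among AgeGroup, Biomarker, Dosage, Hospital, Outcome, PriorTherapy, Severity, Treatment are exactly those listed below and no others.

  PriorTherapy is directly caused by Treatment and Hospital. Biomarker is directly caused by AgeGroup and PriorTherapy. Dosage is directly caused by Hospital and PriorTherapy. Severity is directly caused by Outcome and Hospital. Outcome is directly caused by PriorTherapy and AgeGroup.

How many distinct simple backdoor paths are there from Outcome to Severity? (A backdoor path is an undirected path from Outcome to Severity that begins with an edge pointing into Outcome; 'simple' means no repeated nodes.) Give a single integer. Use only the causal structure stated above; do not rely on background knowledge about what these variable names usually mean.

4

A backdoor path from Outcome to Severity is any simple undirected path whose first edge points into Outcome (i.e. leaves Outcome via a parent).
Parents of Outcome: {AgeGroup, PriorTherapy}.
Enumerating:
  P1: Outcome <- AgeGroup -> Biomarker <- PriorTherapy <- Hospital -> Severity
  P2: Outcome <- AgeGroup -> Biomarker <- PriorTherapy -> Dosage <- Hospital -> Severity
  P3: Outcome <- PriorTherapy <- Hospital -> Severity
  P4: Outcome <- PriorTherapy -> Dosage <- Hospital -> Severity
That exhausts the simple backdoor paths. Count: 4.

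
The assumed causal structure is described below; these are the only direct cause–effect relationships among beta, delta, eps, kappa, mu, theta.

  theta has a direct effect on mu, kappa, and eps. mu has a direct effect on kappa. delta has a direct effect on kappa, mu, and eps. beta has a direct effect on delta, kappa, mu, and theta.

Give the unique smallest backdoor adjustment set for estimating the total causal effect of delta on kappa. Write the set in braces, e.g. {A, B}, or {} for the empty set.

Variables eligible for adjustment (non-descendants of delta, excluding delta and kappa): {beta, theta}.
Backdoor paths from delta to kappa:
  P1: delta <- beta -> theta -> mu -> kappa
  P2: delta <- beta -> theta -> kappa
  P3: delta <- beta -> mu <- theta -> kappa
  P4: delta <- beta -> mu -> kappa
  P5: delta <- beta -> kappa
The empty set is not sufficient: P1 (delta <- beta -> theta -> mu -> kappa) has no collider blocking it and no conditioned non-collider, so it is open.
Try {beta}:
  P1: blocked at fork node beta ∈ conditioning set.
  P2: blocked at fork node beta ∈ conditioning set.
  P3: blocked at fork node beta ∈ conditioning set.
  P4: blocked at fork node beta ∈ conditioning set.
  P5: blocked at fork node beta ∈ conditioning set.
{beta} contains no descendant of delta and blocks every backdoor path.
No other singleton works — e.g. {theta} leaves P4 open — so {beta} is the unique smallest valid adjustment set.

{beta}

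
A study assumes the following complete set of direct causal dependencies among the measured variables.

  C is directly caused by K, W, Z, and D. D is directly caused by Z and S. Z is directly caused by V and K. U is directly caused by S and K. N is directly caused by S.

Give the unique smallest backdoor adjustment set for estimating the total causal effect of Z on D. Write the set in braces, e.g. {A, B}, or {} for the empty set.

{}

Variables eligible for adjustment (non-descendants of Z, excluding Z and D): {K, N, S, U, V, W}.
Backdoor paths from Z to D:
  P1: Z <- K -> U <- S -> D
  P2: Z <- K -> C <- D
Each backdoor path contains an unconditioned collider, so every path is already blocked with the empty conditioning set:
  P1: blocked at collider U (neither it nor any descendant is in the conditioning set).
  P2: blocked at collider C (neither it nor any descendant is in the conditioning set).
The empty set is therefore the unique smallest valid set.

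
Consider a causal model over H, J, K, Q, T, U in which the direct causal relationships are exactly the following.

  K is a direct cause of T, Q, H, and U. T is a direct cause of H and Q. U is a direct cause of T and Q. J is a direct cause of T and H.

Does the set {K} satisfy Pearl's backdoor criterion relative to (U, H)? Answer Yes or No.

Yes

Backdoor paths from U to H (paths whose first edge points into U):
  P1: U <- K -> T <- J -> H
  P2: U <- K -> T -> H
  P3: U <- K -> Q <- T <- J -> H
  P4: U <- K -> Q <- T -> H
  P5: U <- K -> H
Condition 1 (no descendant of U in the set): holds — descendants of U are {H, Q, T}; none are in {K}.
Condition 2 (every backdoor path blocked by {K}):
  P1: blocked at fork node K ∈ conditioning set.
  P2: blocked at fork node K ∈ conditioning set.
  P3: blocked at fork node K ∈ conditioning set.
  P4: blocked at fork node K ∈ conditioning set.
  P5: blocked at fork node K ∈ conditioning set.
{K} satisfies the backdoor criterion.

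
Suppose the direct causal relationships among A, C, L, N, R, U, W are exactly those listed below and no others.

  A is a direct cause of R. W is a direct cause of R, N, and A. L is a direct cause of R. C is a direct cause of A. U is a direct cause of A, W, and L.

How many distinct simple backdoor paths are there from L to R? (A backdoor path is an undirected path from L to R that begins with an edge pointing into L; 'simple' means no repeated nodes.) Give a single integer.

4

A backdoor path from L to R is any simple undirected path whose first edge points into L (i.e. leaves L via a parent).
Parents of L: {U}.
Enumerating:
  P1: L <- U -> W -> A -> R
  P2: L <- U -> W -> R
  P3: L <- U -> A <- W -> R
  P4: L <- U -> A -> R
That exhausts the simple backdoor paths. Count: 4.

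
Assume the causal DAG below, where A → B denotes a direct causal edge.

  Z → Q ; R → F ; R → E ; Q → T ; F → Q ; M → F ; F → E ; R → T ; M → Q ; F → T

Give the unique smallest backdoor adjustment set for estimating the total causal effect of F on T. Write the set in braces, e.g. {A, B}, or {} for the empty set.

{M, R}

Variables eligible for adjustment (non-descendants of F, excluding F and T): {M, R, Z}.
Backdoor paths from F to T:
  P1: F <- R -> T
  P2: F <- M -> Q -> T
The empty set is not sufficient: P1 (F <- R -> T) has no collider blocking it and no conditioned non-collider, so it is open.
Try {M, R}:
  P1: blocked at fork node R ∈ conditioning set.
  P2: blocked at fork node M ∈ conditioning set.
{M, R} contains no descendant of F and blocks every backdoor path.
Every element of {M, R} is needed (dropping M leaves P2 open; dropping R leaves P1 open), so no proper subset is valid.
Among all size-2 subsets of the eligible variables, only {M, R} blocks every backdoor path, so it is the unique smallest valid adjustment set.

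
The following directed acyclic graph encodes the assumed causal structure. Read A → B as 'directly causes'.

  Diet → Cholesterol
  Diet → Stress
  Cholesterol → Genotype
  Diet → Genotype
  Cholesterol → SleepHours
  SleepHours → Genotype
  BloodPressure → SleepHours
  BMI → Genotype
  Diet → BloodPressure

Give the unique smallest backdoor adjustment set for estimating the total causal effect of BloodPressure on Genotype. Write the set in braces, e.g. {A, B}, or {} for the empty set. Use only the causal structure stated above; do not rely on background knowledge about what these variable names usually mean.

{Diet}

Variables eligible for adjustment (non-descendants of BloodPressure, excluding BloodPressure and Genotype): {BMI, Cholesterol, Diet, Stress}.
Backdoor paths from BloodPressure to Genotype:
  P1: BloodPressure <- Diet -> Cholesterol -> SleepHours -> Genotype
  P2: BloodPressure <- Diet -> Cholesterol -> Genotype
  P3: BloodPressure <- Diet -> Genotype
The empty set is not sufficient: P1 (BloodPressure <- Diet -> Cholesterol -> SleepHours -> Genotype) has no collider blocking it and no conditioned non-collider, so it is open.
Try {Diet}:
  P1: blocked at fork node Diet ∈ conditioning set.
  P2: blocked at fork node Diet ∈ conditioning set.
  P3: blocked at fork node Diet ∈ conditioning set.
{Diet} contains no descendant of BloodPressure and blocks every backdoor path.
No other singleton works — e.g. {Cholesterol} leaves P3 open — so {Diet} is the unique smallest valid adjustment set.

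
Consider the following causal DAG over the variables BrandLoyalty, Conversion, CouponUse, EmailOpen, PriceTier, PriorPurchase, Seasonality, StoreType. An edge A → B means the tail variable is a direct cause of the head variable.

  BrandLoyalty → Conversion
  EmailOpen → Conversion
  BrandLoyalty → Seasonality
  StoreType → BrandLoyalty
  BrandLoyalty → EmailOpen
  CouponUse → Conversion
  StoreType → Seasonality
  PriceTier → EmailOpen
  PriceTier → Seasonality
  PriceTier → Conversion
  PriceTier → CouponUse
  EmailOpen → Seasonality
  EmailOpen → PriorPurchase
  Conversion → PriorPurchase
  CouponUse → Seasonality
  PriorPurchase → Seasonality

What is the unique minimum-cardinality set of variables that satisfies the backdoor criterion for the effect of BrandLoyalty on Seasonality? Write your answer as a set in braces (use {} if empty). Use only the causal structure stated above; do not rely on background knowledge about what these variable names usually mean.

Variables eligible for adjustment (non-descendants of BrandLoyalty, excluding BrandLoyalty and Seasonality): {CouponUse, PriceTier, StoreType}.
Backdoor paths from BrandLoyalty to Seasonality:
  P1: BrandLoyalty <- StoreType -> Seasonality
The empty set is not sufficient: P1 (BrandLoyalty <- StoreType -> Seasonality) has no collider blocking it and no conditioned non-collider, so it is open.
Try {StoreType}:
  P1: blocked at fork node StoreType ∈ conditioning set.
{StoreType} contains no descendant of BrandLoyalty and blocks every backdoor path.
No other singleton works — e.g. {PriceTier} leaves P1 open — so {StoreType} is the unique smallest valid adjustment set.

{StoreType}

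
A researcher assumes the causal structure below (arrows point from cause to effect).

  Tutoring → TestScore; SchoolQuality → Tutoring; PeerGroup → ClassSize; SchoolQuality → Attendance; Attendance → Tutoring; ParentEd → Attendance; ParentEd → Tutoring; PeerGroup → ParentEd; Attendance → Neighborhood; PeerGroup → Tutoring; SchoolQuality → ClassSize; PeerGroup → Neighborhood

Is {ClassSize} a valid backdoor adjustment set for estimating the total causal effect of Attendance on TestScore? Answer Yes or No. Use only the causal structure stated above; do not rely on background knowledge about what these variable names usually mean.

No

Backdoor paths from Attendance to TestScore (paths whose first edge points into Attendance):
  P1: Attendance <- ParentEd <- PeerGroup -> Tutoring -> TestScore
  P2: Attendance <- ParentEd <- PeerGroup -> ClassSize <- SchoolQuality -> Tutoring -> TestScore
  P3: Attendance <- ParentEd -> Tutoring -> TestScore
  P4: Attendance <- SchoolQuality -> Tutoring -> TestScore
  P5: Attendance <- SchoolQuality -> ClassSize <- PeerGroup -> ParentEd -> Tutoring -> TestScore
  P6: Attendance <- SchoolQuality -> ClassSize <- PeerGroup -> Tutoring -> TestScore
Condition 1 (no descendant of Attendance in the set): holds — descendants of Attendance are {Neighborhood, TestScore, Tutoring}; none are in {ClassSize}.
Condition 2 (every backdoor path blocked by {ClassSize}):
  P1: open — no interior node is in the conditioning set.
  P2: open — collider(s) ClassSize are conditioned on (or have a conditioned descendant) and no non-collider on the path is in the set.
  P3: open — no interior node is in the conditioning set.
  P4: open — no interior node is in the conditioning set.
  P5: open — collider(s) ClassSize are conditioned on (or have a conditioned descendant) and no non-collider on the path is in the set.
  P6: open — collider(s) ClassSize are conditioned on (or have a conditioned descendant) and no non-collider on the path is in the set.
{ClassSize} does not satisfy the backdoor criterion.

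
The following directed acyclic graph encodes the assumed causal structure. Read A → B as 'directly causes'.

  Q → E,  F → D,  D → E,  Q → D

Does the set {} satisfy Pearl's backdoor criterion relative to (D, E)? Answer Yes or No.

No

Backdoor paths from D to E (paths whose first edge points into D):
  P1: D <- Q -> E
Condition 1 (no descendant of D in the set): holds — descendants of D are {E}; none are in {}.
Condition 2 (every backdoor path blocked by {}):
  P1: open — no interior node is in the conditioning set.
{} does not satisfy the backdoor criterion.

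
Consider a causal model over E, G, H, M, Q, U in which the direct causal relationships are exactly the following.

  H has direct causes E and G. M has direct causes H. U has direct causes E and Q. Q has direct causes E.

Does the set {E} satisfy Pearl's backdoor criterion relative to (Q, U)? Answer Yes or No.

Backdoor paths from Q to U (paths whose first edge points into Q):
  P1: Q <- E -> U
Condition 1 (no descendant of Q in the set): holds — descendants of Q are {U}; none are in {E}.
Condition 2 (every backdoor path blocked by {E}):
  P1: blocked at fork node E ∈ conditioning set.
{E} satisfies the backdoor criterion.

Yes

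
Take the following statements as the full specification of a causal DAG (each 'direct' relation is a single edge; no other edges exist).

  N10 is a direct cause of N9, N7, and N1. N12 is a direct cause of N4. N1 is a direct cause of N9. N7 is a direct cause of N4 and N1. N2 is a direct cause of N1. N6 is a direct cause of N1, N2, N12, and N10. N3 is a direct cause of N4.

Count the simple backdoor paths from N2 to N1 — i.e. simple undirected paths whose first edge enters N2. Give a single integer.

7

A backdoor path from N2 to N1 is any simple undirected path whose first edge points into N2 (i.e. leaves N2 via a parent).
Parents of N2: {N6}.
Enumerating:
  P1: N2 <- N6 -> N10 -> N7 -> N1
  P2: N2 <- N6 -> N10 -> N1
  P3: N2 <- N6 -> N10 -> N9 <- N1
  P4: N2 <- N6 -> N12 -> N4 <- N7 <- N10 -> N1
  P5: N2 <- N6 -> N12 -> N4 <- N7 <- N10 -> N9 <- N1
  P6: N2 <- N6 -> N12 -> N4 <- N7 -> N1
  P7: N2 <- N6 -> N1
That exhausts the simple backdoor paths. Count: 7.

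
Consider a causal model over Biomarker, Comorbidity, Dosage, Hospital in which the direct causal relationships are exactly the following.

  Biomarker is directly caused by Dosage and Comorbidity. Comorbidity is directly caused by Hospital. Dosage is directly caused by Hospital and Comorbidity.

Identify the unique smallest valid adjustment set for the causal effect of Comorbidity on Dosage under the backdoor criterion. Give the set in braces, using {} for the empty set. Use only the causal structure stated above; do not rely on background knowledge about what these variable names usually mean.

Variables eligible for adjustment (non-descendants of Comorbidity, excluding Comorbidity and Dosage): {Hospital}.
Backdoor paths from Comorbidity to Dosage:
  P1: Comorbidity <- Hospital -> Dosage
The empty set is not sufficient: P1 (Comorbidity <- Hospital -> Dosage) has no collider blocking it and no conditioned non-collider, so it is open.
Try {Hospital}:
  P1: blocked at fork node Hospital ∈ conditioning set.
{Hospital} contains no descendant of Comorbidity and blocks every backdoor path.
{Hospital} is the unique smallest valid adjustment set.

{Hospital}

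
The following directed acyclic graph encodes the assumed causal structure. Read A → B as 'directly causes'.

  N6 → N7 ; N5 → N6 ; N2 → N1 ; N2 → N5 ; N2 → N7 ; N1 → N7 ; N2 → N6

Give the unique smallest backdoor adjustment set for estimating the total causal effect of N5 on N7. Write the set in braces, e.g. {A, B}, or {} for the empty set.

Variables eligible for adjustment (non-descendants of N5, excluding N5 and N7): {N1, N2}.
Backdoor paths from N5 to N7:
  P1: N5 <- N2 -> N1 -> N7
  P2: N5 <- N2 -> N6 -> N7
  P3: N5 <- N2 -> N7
The empty set is not sufficient: P1 (N5 <- N2 -> N1 -> N7) has no collider blocking it and no conditioned non-collider, so it is open.
Try {N2}:
  P1: blocked at fork node N2 ∈ conditioning set.
  P2: blocked at fork node N2 ∈ conditioning set.
  P3: blocked at fork node N2 ∈ conditioning set.
{N2} contains no descendant of N5 and blocks every backdoor path.
No other singleton works — e.g. {N1} leaves P2 open — so {N2} is the unique smallest valid adjustment set.

{N2}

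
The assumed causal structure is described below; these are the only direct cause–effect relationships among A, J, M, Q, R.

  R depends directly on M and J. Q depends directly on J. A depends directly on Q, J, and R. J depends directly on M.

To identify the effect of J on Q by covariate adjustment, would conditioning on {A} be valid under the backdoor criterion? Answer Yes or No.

No

Backdoor paths from J to Q (paths whose first edge points into J):
  P1: J <- M -> R -> A <- Q
Condition 1 (no descendant of J in the set): FAILS — A is a descendant of J.
Condition 2 (every backdoor path blocked by {A}):
  P1: open — collider(s) A are conditioned on (or have a conditioned descendant) and no non-collider on the path is in the set.
{A} does not satisfy the backdoor criterion.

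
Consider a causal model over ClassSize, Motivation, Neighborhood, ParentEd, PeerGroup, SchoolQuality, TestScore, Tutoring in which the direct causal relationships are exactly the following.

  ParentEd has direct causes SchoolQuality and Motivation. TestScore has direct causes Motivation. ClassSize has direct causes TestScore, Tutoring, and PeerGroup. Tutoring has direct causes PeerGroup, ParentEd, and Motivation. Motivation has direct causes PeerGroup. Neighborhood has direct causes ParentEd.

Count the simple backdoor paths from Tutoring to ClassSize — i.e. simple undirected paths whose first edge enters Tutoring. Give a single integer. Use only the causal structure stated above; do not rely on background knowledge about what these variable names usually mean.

A backdoor path from Tutoring to ClassSize is any simple undirected path whose first edge points into Tutoring (i.e. leaves Tutoring via a parent).
Parents of Tutoring: {Motivation, ParentEd, PeerGroup}.
Enumerating:
  P1: Tutoring <- PeerGroup -> Motivation -> TestScore -> ClassSize
  P2: Tutoring <- PeerGroup -> ClassSize
  P3: Tutoring <- Motivation <- PeerGroup -> ClassSize
  P4: Tutoring <- Motivation -> TestScore -> ClassSize
  P5: Tutoring <- ParentEd <- Motivation <- PeerGroup -> ClassSize
  P6: Tutoring <- ParentEd <- Motivation -> TestScore -> ClassSize
That exhausts the simple backdoor paths. Count: 6.

6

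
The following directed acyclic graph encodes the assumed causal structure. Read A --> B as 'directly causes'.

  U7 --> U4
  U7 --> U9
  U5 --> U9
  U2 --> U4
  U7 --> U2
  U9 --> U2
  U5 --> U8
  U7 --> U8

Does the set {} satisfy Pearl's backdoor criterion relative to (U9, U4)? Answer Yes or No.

No

Backdoor paths from U9 to U4 (paths whose first edge points into U9):
  P1: U9 <- U5 -> U8 <- U7 -> U2 -> U4
  P2: U9 <- U5 -> U8 <- U7 -> U4
  P3: U9 <- U7 -> U2 -> U4
  P4: U9 <- U7 -> U4
Condition 1 (no descendant of U9 in the set): holds — descendants of U9 are {U2, U4}; none are in {}.
Condition 2 (every backdoor path blocked by {}):
  P1: blocked at collider U8 (neither it nor any descendant is in the conditioning set).
  P2: blocked at collider U8 (neither it nor any descendant is in the conditioning set).
  P3: open — no interior node is in the conditioning set.
  P4: open — no interior node is in the conditioning set.
{} does not satisfy the backdoor criterion.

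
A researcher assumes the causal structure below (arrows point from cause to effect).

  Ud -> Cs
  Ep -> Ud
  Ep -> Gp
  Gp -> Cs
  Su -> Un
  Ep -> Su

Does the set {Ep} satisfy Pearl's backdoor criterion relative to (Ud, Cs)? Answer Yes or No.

Backdoor paths from Ud to Cs (paths whose first edge points into Ud):
  P1: Ud <- Ep -> Gp -> Cs
Condition 1 (no descendant of Ud in the set): holds — descendants of Ud are {Cs}; none are in {Ep}.
Condition 2 (every backdoor path blocked by {Ep}):
  P1: blocked at fork node Ep ∈ conditioning set.
{Ep} satisfies the backdoor criterion.

Yes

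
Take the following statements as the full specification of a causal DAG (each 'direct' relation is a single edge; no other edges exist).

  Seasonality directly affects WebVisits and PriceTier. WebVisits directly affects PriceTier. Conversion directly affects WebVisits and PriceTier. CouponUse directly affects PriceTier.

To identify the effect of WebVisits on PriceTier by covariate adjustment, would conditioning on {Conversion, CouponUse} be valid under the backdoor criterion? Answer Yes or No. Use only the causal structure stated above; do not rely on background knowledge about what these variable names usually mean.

Backdoor paths from WebVisits to PriceTier (paths whose first edge points into WebVisits):
  P1: WebVisits <- Conversion -> PriceTier
  P2: WebVisits <- Seasonality -> PriceTier
Condition 1 (no descendant of WebVisits in the set): holds — descendants of WebVisits are {PriceTier}; none are in {Conversion, CouponUse}.
Condition 2 (every backdoor path blocked by {Conversion, CouponUse}):
  P1: blocked at fork node Conversion ∈ conditioning set.
  P2: open — no interior node is in the conditioning set.
{Conversion, CouponUse} does not satisfy the backdoor criterion.

No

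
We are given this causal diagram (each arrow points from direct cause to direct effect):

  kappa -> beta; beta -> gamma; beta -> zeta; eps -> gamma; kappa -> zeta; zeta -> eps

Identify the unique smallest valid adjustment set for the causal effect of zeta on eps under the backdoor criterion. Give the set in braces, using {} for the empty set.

{}

Variables eligible for adjustment (non-descendants of zeta, excluding zeta and eps): {beta, kappa}.
Backdoor paths from zeta to eps:
  P1: zeta <- kappa -> beta -> gamma <- eps
  P2: zeta <- beta -> gamma <- eps
Each backdoor path contains an unconditioned collider, so every path is already blocked with the empty conditioning set:
  P1: blocked at collider gamma (neither it nor any descendant is in the conditioning set).
  P2: blocked at collider gamma (neither it nor any descendant is in the conditioning set).
The empty set is therefore the unique smallest valid set.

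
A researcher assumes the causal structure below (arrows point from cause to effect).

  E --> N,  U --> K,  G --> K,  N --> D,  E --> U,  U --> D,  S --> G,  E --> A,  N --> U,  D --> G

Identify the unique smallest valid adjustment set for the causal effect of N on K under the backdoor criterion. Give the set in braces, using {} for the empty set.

Variables eligible for adjustment (non-descendants of N, excluding N and K): {A, E, S}.
Backdoor paths from N to K:
  P1: N <- E -> U -> D -> G -> K
  P2: N <- E -> U -> K
The empty set is not sufficient: P1 (N <- E -> U -> D -> G -> K) has no collider blocking it and no conditioned non-collider, so it is open.
Try {E}:
  P1: blocked at fork node E ∈ conditioning set.
  P2: blocked at fork node E ∈ conditioning set.
{E} contains no descendant of N and blocks every backdoor path.
No other singleton works — e.g. {S} leaves P1 open — so {E} is the unique smallest valid adjustment set.

{E}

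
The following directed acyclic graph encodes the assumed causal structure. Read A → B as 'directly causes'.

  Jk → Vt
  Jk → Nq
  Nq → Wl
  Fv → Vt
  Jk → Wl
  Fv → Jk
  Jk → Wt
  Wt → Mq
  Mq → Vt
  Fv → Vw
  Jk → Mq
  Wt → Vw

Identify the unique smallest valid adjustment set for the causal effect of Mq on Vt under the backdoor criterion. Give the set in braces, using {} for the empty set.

Variables eligible for adjustment (non-descendants of Mq, excluding Mq and Vt): {Fv, Jk, Nq, Vw, Wl, Wt}.
Backdoor paths from Mq to Vt:
  P1: Mq <- Jk <- Fv -> Vt
  P2: Mq <- Jk -> Wt -> Vw <- Fv -> Vt
  P3: Mq <- Jk -> Vt
  P4: Mq <- Wt <- Jk <- Fv -> Vt
  P5: Mq <- Wt <- Jk -> Vt
  P6: Mq <- Wt -> Vw <- Fv -> Jk -> Vt
  P7: Mq <- Wt -> Vw <- Fv -> Vt
The empty set is not sufficient: P1 (Mq <- Jk <- Fv -> Vt) has no collider blocking it and no conditioned non-collider, so it is open.
Try {Jk}:
  P1: blocked at chain node Jk ∈ conditioning set.
  P2: blocked at fork node Jk ∈ conditioning set.
  P3: blocked at fork node Jk ∈ conditioning set.
  P4: blocked at chain node Jk ∈ conditioning set.
  P5: blocked at fork node Jk ∈ conditioning set.
  P6: blocked at collider Vw (neither it nor any descendant is in the conditioning set).
  P7: blocked at collider Vw (neither it nor any descendant is in the conditioning set).
{Jk} contains no descendant of Mq and blocks every backdoor path.
No other singleton works — e.g. {Fv} leaves P3 open — so {Jk} is the unique smallest valid adjustment set.

{Jk}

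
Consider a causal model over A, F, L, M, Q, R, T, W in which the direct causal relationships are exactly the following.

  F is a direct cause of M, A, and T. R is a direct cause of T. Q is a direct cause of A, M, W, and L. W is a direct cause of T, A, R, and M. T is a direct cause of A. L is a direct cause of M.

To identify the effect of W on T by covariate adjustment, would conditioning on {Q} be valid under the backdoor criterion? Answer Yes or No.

Yes

Backdoor paths from W to T (paths whose first edge points into W):
  P1: W <- Q -> L -> M <- F -> T
  P2: W <- Q -> L -> M <- F -> A <- T
  P3: W <- Q -> A <- F -> T
  P4: W <- Q -> A <- T
  P5: W <- Q -> M <- F -> T
  P6: W <- Q -> M <- F -> A <- T
Condition 1 (no descendant of W in the set): holds — descendants of W are {A, M, R, T}; none are in {Q}.
Condition 2 (every backdoor path blocked by {Q}):
  P1: blocked at fork node Q ∈ conditioning set.
  P2: blocked at fork node Q ∈ conditioning set.
  P3: blocked at fork node Q ∈ conditioning set.
  P4: blocked at fork node Q ∈ conditioning set.
  P5: blocked at fork node Q ∈ conditioning set.
  P6: blocked at fork node Q ∈ conditioning set.
{Q} satisfies the backdoor criterion.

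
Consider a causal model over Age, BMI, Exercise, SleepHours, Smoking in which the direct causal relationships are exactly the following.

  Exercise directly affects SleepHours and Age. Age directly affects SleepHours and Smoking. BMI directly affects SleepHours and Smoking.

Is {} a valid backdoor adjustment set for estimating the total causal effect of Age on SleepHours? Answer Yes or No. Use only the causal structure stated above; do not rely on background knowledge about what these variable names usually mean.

Backdoor paths from Age to SleepHours (paths whose first edge points into Age):
  P1: Age <- Exercise -> SleepHours
Condition 1 (no descendant of Age in the set): holds — descendants of Age are {SleepHours, Smoking}; none are in {}.
Condition 2 (every backdoor path blocked by {}):
  P1: open — no interior node is in the conditioning set.
{} does not satisfy the backdoor criterion.

No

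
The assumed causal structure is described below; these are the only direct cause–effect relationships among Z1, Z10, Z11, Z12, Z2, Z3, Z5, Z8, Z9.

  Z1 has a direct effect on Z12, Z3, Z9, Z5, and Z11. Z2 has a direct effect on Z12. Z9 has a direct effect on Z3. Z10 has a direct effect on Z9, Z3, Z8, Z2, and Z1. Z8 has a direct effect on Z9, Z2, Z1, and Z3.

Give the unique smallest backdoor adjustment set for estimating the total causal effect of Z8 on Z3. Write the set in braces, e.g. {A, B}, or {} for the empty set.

{Z10}

Variables eligible for adjustment (non-descendants of Z8, excluding Z8 and Z3): {Z10}.
Backdoor paths from Z8 to Z3:
  P1: Z8 <- Z10 -> Z1 -> Z9 -> Z3
  P2: Z8 <- Z10 -> Z1 -> Z3
  P3: Z8 <- Z10 -> Z2 -> Z12 <- Z1 -> Z9 -> Z3
  P4: Z8 <- Z10 -> Z2 -> Z12 <- Z1 -> Z3
  P5: Z8 <- Z10 -> Z9 <- Z1 -> Z3
  P6: Z8 <- Z10 -> Z9 -> Z3
  P7: Z8 <- Z10 -> Z3
The empty set is not sufficient: P1 (Z8 <- Z10 -> Z1 -> Z9 -> Z3) has no collider blocking it and no conditioned non-collider, so it is open.
Try {Z10}:
  P1: blocked at fork node Z10 ∈ conditioning set.
  P2: blocked at fork node Z10 ∈ conditioning set.
  P3: blocked at fork node Z10 ∈ conditioning set.
  P4: blocked at fork node Z10 ∈ conditioning set.
  P5: blocked at fork node Z10 ∈ conditioning set.
  P6: blocked at fork node Z10 ∈ conditioning set.
  P7: blocked at fork node Z10 ∈ conditioning set.
{Z10} contains no descendant of Z8 and blocks every backdoor path.
{Z10} is the unique smallest valid adjustment set.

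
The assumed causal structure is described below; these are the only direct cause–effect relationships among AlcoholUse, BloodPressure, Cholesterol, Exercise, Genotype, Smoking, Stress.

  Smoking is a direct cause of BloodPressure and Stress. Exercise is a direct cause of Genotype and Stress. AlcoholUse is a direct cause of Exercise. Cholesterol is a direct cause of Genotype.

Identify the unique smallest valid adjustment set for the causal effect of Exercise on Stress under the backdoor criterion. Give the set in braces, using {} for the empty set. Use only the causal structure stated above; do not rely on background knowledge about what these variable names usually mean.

Variables eligible for adjustment (non-descendants of Exercise, excluding Exercise and Stress): {AlcoholUse, BloodPressure, Cholesterol, Smoking}.
Backdoor paths from Exercise to Stress:
  (none)
With no backdoor paths the empty set already satisfies the criterion, and it is trivially minimal.

{}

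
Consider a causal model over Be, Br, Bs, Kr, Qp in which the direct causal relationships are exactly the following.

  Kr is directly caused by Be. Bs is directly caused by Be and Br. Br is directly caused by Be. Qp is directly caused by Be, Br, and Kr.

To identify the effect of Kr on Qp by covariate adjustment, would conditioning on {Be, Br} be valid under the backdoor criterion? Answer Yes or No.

Yes

Backdoor paths from Kr to Qp (paths whose first edge points into Kr):
  P1: Kr <- Be -> Br -> Qp
  P2: Kr <- Be -> Qp
  P3: Kr <- Be -> Bs <- Br -> Qp
Condition 1 (no descendant of Kr in the set): holds — descendants of Kr are {Qp}; none are in {Be, Br}.
Condition 2 (every backdoor path blocked by {Be, Br}):
  P1: blocked at fork node Be ∈ conditioning set.
  P2: blocked at fork node Be ∈ conditioning set.
  P3: blocked at fork node Be ∈ conditioning set.
{Be, Br} satisfies the backdoor criterion.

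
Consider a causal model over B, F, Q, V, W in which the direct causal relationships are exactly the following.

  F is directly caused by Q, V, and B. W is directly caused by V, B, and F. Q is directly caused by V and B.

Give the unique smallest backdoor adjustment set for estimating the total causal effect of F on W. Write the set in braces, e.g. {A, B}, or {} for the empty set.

{B, V}

Variables eligible for adjustment (non-descendants of F, excluding F and W): {B, Q, V}.
Backdoor paths from F to W:
  P1: F <- V -> Q <- B -> W
  P2: F <- V -> W
  P3: F <- B -> Q <- V -> W
  P4: F <- B -> W
  P5: F <- Q <- V -> W
  P6: F <- Q <- B -> W
The empty set is not sufficient: P2 (F <- V -> W) has no collider blocking it and no conditioned non-collider, so it is open.
Try {B, V}:
  P1: blocked at fork node V ∈ conditioning set.
  P2: blocked at fork node V ∈ conditioning set.
  P3: blocked at fork node B ∈ conditioning set.
  P4: blocked at fork node B ∈ conditioning set.
  P5: blocked at fork node V ∈ conditioning set.
  P6: blocked at fork node B ∈ conditioning set.
{B, V} contains no descendant of F and blocks every backdoor path.
Every element of {B, V} is needed (dropping B leaves P4 open; dropping V leaves P2 open), so no proper subset is valid.
Among all size-2 subsets of the eligible variables, only {B, V} blocks every backdoor path, so it is the unique smallest valid adjustment set.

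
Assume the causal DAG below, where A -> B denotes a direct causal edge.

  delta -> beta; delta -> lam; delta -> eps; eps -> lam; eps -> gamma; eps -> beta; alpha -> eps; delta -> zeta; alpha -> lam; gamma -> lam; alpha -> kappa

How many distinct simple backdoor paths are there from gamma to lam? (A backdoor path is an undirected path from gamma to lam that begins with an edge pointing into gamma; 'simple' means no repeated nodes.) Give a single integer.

A backdoor path from gamma to lam is any simple undirected path whose first edge points into gamma (i.e. leaves gamma via a parent).
Parents of gamma: {eps}.
Enumerating:
  P1: gamma <- eps <- alpha -> lam
  P2: gamma <- eps <- delta -> lam
  P3: gamma <- eps -> beta <- delta -> lam
  P4: gamma <- eps -> lam
That exhausts the simple backdoor paths. Count: 4.

4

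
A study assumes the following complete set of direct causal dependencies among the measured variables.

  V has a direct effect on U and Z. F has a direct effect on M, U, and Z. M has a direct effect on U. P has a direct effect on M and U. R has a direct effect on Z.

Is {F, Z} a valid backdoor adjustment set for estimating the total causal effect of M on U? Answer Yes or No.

No

Backdoor paths from M to U (paths whose first edge points into M):
  P1: M <- P -> U
  P2: M <- F -> Z <- V -> U
  P3: M <- F -> U
Condition 1 (no descendant of M in the set): holds — descendants of M are {U}; none are in {F, Z}.
Condition 2 (every backdoor path blocked by {F, Z}):
  P1: open — no interior node is in the conditioning set.
  P2: blocked at fork node F ∈ conditioning set.
  P3: blocked at fork node F ∈ conditioning set.
{F, Z} does not satisfy the backdoor criterion.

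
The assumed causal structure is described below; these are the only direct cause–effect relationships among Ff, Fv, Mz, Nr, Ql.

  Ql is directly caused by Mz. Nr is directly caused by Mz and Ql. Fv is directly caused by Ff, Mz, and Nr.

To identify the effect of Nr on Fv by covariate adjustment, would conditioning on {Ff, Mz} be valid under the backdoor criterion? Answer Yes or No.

Yes

Backdoor paths from Nr to Fv (paths whose first edge points into Nr):
  P1: Nr <- Mz -> Fv
  P2: Nr <- Ql <- Mz -> Fv
Condition 1 (no descendant of Nr in the set): holds — descendants of Nr are {Fv}; none are in {Ff, Mz}.
Condition 2 (every backdoor path blocked by {Ff, Mz}):
  P1: blocked at fork node Mz ∈ conditioning set.
  P2: blocked at fork node Mz ∈ conditioning set.
{Ff, Mz} satisfies the backdoor criterion.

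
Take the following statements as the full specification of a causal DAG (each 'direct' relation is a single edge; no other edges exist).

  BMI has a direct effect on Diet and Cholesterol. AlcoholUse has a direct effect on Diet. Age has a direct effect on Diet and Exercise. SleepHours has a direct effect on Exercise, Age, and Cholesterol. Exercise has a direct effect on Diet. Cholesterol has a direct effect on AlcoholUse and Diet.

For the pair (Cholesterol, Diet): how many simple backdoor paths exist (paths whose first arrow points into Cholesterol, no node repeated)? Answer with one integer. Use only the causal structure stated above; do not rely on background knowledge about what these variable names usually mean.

5

A backdoor path from Cholesterol to Diet is any simple undirected path whose first edge points into Cholesterol (i.e. leaves Cholesterol via a parent).
Parents of Cholesterol: {BMI, SleepHours}.
Enumerating:
  P1: Cholesterol <- SleepHours -> Age -> Exercise -> Diet
  P2: Cholesterol <- SleepHours -> Age -> Diet
  P3: Cholesterol <- SleepHours -> Exercise <- Age -> Diet
  P4: Cholesterol <- SleepHours -> Exercise -> Diet
  P5: Cholesterol <- BMI -> Diet
That exhausts the simple backdoor paths. Count: 5.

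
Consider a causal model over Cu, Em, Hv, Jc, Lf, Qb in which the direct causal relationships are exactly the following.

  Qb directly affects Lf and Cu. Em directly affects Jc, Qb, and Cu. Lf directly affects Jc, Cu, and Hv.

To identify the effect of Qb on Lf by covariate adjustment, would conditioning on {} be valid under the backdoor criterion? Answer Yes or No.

Yes

Backdoor paths from Qb to Lf (paths whose first edge points into Qb):
  P1: Qb <- Em -> Jc <- Lf
  P2: Qb <- Em -> Cu <- Lf
Condition 1 (no descendant of Qb in the set): holds — descendants of Qb are {Cu, Hv, Jc, Lf}; none are in {}.
Condition 2 (every backdoor path blocked by {}):
  P1: blocked at collider Jc (neither it nor any descendant is in the conditioning set).
  P2: blocked at collider Cu (neither it nor any descendant is in the conditioning set).
{} satisfies the backdoor criterion.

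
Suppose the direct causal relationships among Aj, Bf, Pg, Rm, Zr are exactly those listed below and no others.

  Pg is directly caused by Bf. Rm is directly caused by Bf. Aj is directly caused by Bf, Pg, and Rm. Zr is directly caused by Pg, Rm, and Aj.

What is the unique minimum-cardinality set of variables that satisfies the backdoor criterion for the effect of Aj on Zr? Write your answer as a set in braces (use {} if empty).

Variables eligible for adjustment (non-descendants of Aj, excluding Aj and Zr): {Bf, Pg, Rm}.
Backdoor paths from Aj to Zr:
  P1: Aj <- Bf -> Rm -> Zr
  P2: Aj <- Bf -> Pg -> Zr
  P3: Aj <- Rm <- Bf -> Pg -> Zr
  P4: Aj <- Rm -> Zr
  P5: Aj <- Pg <- Bf -> Rm -> Zr
  P6: Aj <- Pg -> Zr
The empty set is not sufficient: P1 (Aj <- Bf -> Rm -> Zr) has no collider blocking it and no conditioned non-collider, so it is open.
Try {Pg, Rm}:
  P1: blocked at chain node Rm ∈ conditioning set.
  P2: blocked at chain node Pg ∈ conditioning set.
  P3: blocked at chain node Rm ∈ conditioning set.
  P4: blocked at fork node Rm ∈ conditioning set.
  P5: blocked at chain node Pg ∈ conditioning set.
  P6: blocked at fork node Pg ∈ conditioning set.
{Pg, Rm} contains no descendant of Aj and blocks every backdoor path.
Every element of {Pg, Rm} is needed (dropping Pg leaves P2 open; dropping Rm leaves P1 open), so no proper subset is valid.
Among all size-2 subsets of the eligible variables, only {Pg, Rm} blocks every backdoor path, so it is the unique smallest valid adjustment set.

{Pg, Rm}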